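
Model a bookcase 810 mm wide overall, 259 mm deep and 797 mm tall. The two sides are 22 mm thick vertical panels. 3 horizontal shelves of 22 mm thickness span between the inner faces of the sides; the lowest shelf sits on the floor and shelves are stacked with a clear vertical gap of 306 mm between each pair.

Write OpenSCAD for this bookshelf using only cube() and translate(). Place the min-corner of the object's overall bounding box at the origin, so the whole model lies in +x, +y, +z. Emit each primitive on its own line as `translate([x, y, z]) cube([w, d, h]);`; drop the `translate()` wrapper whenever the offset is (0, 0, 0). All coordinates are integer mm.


cube([22, 259, 797]);
translate([788, 0, 0]) cube([22, 259, 797]);
translate([22, 0, 0]) cube([766, 259, 22]);
translate([22, 0, 328]) cube([766, 259, 22]);
translate([22, 0, 656]) cube([766, 259, 22]);


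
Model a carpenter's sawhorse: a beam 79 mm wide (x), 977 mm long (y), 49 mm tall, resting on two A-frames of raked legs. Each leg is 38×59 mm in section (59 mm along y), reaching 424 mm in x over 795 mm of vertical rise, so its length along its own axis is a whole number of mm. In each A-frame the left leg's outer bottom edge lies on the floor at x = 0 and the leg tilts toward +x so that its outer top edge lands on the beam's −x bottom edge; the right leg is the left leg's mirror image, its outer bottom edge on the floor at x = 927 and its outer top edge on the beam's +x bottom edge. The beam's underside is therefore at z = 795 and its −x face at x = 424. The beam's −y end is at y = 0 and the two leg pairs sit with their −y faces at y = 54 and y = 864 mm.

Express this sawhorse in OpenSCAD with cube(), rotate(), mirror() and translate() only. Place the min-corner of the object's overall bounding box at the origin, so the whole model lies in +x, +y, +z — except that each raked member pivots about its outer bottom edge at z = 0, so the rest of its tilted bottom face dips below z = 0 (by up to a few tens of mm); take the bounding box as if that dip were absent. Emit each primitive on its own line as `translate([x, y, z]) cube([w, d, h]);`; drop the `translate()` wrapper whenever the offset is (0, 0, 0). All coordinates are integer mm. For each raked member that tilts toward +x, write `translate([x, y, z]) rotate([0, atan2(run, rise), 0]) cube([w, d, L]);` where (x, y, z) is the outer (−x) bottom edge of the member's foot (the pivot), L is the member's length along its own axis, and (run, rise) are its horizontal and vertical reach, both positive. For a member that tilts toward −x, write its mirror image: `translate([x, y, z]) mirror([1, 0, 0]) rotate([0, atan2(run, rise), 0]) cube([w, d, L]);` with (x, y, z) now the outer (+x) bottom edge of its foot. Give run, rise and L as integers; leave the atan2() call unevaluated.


// leg length = √(424² + 795²) = 901
// right-leg outer foot x = 2·424 + 79 = 927
// beam min-corner = (424, 0, 795)
translate([424, 0, 795]) cube([79, 977, 49]);
translate([0, 54, 0]) rotate([0, atan2(424, 795), 0]) cube([38, 59, 901]);
translate([927, 54, 0]) mirror([1, 0, 0]) rotate([0, atan2(424, 795), 0]) cube([38, 59, 901]);
translate([0, 864, 0]) rotate([0, atan2(424, 795), 0]) cube([38, 59, 901]);
translate([927, 864, 0]) mirror([1, 0, 0]) rotate([0, atan2(424, 795), 0]) cube([38, 59, 901]);


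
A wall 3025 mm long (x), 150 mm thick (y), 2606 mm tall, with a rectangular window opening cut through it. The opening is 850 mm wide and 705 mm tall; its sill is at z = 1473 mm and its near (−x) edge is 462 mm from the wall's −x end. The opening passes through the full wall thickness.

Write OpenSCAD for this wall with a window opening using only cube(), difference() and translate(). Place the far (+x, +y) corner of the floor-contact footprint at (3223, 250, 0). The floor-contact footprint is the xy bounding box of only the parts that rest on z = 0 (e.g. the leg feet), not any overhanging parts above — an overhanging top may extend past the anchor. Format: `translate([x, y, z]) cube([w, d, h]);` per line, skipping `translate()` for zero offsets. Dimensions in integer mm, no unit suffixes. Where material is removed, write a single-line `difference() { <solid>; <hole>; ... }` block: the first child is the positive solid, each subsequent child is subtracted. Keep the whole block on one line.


difference() { translate([198, 100, 0]) cube([3025, 150, 2606]); translate([660, 100, 1473]) cube([850, 150, 705]); }


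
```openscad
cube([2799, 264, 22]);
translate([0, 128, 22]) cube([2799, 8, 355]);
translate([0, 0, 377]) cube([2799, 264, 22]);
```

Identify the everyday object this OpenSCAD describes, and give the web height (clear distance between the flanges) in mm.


An I-beam. The web height is 355 mm.

Two wide flanges with a thin centred web — an I-beam. Overall 399 mm minus two 22 mm flanges gives a web of 399 − 2·22 = 355 mm.


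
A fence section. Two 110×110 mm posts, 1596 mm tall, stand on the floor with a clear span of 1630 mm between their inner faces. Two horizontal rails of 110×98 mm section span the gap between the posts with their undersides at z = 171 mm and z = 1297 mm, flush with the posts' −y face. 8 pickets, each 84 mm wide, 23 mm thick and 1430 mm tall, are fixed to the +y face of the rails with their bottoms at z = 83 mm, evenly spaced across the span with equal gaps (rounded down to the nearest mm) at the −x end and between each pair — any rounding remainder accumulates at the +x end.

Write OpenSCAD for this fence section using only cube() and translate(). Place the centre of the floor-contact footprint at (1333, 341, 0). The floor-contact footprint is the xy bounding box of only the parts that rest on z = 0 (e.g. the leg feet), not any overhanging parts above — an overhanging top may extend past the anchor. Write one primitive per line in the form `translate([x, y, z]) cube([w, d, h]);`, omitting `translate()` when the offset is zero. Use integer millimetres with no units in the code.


translate([408, 286, 0]) cube([110, 110, 1596]);
translate([2148, 286, 0]) cube([110, 110, 1596]);
translate([518, 286, 171]) cube([1630, 110, 98]);
translate([518, 286, 1297]) cube([1630, 110, 98]);
translate([624, 396, 83]) cube([84, 23, 1430]);
translate([814, 396, 83]) cube([84, 23, 1430]);
translate([1004, 396, 83]) cube([84, 23, 1430]);
translate([1194, 396, 83]) cube([84, 23, 1430]);
translate([1384, 396, 83]) cube([84, 23, 1430]);
translate([1574, 396, 83]) cube([84, 23, 1430]);
translate([1764, 396, 83]) cube([84, 23, 1430]);
translate([1954, 396, 83]) cube([84, 23, 1430]);


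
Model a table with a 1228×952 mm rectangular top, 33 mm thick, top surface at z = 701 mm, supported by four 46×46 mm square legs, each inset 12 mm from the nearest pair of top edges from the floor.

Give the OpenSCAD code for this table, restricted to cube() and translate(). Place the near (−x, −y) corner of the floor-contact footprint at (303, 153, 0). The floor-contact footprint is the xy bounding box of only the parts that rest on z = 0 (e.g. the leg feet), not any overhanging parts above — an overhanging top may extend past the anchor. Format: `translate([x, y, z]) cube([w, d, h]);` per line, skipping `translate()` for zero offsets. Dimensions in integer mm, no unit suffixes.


translate([291, 141, 668]) cube([1228, 952, 33]);
translate([303, 153, 0]) cube([46, 46, 668]);
translate([1461, 153, 0]) cube([46, 46, 668]);
translate([303, 1035, 0]) cube([46, 46, 668]);
translate([1461, 1035, 0]) cube([46, 46, 668]);


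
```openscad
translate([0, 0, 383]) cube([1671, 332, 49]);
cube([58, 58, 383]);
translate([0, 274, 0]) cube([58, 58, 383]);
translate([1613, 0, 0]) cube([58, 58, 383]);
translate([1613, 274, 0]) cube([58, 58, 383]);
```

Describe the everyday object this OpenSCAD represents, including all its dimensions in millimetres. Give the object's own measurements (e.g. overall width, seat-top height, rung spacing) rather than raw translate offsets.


A bench: a 1671×332 mm seat slab, 49 mm thick, top at z = 432 mm, on four 58×58 mm square legs flush with the seat corners and standing on z = 0.


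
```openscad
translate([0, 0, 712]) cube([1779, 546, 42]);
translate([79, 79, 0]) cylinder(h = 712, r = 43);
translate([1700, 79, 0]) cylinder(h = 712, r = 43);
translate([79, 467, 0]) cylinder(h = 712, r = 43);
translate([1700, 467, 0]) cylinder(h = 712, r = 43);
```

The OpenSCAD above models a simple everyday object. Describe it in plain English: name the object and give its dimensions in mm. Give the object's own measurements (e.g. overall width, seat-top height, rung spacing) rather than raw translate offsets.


A table: top 1779 mm (x) × 546 mm (y), 42 mm thick, upper face at z = 754 mm, on four round legs of 86 mm diameter, each leg's bounding box inset 36 mm from the nearest pair of top edges from z = 0 to the bottom of the top.


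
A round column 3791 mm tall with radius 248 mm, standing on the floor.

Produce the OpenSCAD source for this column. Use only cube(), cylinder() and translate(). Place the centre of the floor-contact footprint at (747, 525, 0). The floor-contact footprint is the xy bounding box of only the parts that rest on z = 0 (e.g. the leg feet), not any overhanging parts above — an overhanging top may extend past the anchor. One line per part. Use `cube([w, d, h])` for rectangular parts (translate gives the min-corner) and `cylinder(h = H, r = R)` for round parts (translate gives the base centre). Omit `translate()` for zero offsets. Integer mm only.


translate([747, 525, 0]) cylinder(h = 3791, r = 248);


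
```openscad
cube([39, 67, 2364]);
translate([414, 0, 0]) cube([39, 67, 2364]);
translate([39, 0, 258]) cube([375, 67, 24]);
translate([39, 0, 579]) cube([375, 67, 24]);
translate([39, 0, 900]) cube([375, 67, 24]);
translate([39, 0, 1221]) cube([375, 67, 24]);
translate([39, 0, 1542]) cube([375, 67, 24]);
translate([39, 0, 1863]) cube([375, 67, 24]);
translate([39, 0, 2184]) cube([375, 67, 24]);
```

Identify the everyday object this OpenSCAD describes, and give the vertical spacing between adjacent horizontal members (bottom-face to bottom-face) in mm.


A ladder. The rung spacing is 321 mm.

Two tall 39×67 posts with 7 short bars between them — a ladder. Adjacent rungs sit at z = 258 and z = 579, so the spacing is 579 − 258 = 321 mm.


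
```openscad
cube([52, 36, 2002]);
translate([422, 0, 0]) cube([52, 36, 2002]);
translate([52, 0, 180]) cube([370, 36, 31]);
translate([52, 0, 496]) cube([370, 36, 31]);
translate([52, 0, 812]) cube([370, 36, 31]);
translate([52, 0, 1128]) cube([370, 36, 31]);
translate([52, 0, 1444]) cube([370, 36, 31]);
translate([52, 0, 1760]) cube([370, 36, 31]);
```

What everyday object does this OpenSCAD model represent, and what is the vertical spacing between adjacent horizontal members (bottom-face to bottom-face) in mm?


A ladder. The rung spacing is 316 mm.

Two tall 52×36 posts with 6 short bars between them — a ladder. Adjacent rungs sit at z = 180 and z = 496, so the spacing is 496 − 180 = 316 mm.


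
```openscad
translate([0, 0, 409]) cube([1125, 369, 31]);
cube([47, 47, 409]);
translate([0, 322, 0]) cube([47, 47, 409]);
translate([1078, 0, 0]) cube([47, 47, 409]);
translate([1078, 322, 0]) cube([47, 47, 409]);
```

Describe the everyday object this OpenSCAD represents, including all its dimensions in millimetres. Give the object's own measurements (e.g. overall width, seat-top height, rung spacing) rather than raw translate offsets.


A long wooden bench with a 1125 mm (x) × 369 mm (y) seat, 31 mm thick, its top surface 440 mm above the floor. Four 47 mm square legs at the seat corners, flush with the edges, run from z = 0 to the seat underside.


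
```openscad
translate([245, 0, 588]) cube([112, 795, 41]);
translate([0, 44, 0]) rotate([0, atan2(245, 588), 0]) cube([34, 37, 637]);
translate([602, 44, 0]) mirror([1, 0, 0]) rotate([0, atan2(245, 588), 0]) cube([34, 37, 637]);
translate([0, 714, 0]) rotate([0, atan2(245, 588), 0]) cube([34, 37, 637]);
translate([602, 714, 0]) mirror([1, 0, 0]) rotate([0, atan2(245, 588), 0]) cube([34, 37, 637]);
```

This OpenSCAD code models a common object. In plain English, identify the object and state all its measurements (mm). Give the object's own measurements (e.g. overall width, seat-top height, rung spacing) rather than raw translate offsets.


A sawhorse. A 112×795×41 mm beam (x, y, z) sits on two A-frame leg pairs. Each pair is two raked legs of 34×37 mm section (37 mm along y) splaying symmetrically in x. Each leg rises 588 mm vertically over 245 mm of horizontal reach and is 637 mm long along its own axis. Every leg's outer bottom edge rests on the floor and its outer top edge meets a bottom edge of the beam — the left legs (tilting toward +x) meet the beam's −x bottom edge, the right legs (their mirror images, tilting toward −x) meet its +x bottom edge — so the leg tops tuck under the beam, the beam's underside is 588 mm above the floor, and the feet are 602 mm apart outside-to-outside with the beam centred between them. The two leg pairs are set in 44 mm from either end of the beam.


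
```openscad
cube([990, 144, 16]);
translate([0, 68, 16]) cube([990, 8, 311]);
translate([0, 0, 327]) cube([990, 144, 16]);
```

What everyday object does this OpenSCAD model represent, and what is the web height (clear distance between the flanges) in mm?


An I-beam. The web height is 311 mm.

Two wide flanges with a thin centred web — an I-beam. Overall 343 mm minus two 16 mm flanges gives a web of 343 − 2·16 = 311 mm.


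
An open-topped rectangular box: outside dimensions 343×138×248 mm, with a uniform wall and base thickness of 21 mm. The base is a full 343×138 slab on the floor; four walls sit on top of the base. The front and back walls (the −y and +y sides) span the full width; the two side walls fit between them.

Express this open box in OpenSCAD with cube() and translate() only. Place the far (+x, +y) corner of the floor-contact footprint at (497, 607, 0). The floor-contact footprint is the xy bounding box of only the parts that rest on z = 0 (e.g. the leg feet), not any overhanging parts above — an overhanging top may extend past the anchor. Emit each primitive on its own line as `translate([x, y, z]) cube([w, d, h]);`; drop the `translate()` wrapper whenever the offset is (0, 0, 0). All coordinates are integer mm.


translate([154, 469, 0]) cube([343, 138, 21]);
translate([154, 469, 21]) cube([343, 21, 227]);
translate([154, 586, 21]) cube([343, 21, 227]);
translate([154, 490, 21]) cube([21, 96, 227]);
translate([476, 490, 21]) cube([21, 96, 227]);


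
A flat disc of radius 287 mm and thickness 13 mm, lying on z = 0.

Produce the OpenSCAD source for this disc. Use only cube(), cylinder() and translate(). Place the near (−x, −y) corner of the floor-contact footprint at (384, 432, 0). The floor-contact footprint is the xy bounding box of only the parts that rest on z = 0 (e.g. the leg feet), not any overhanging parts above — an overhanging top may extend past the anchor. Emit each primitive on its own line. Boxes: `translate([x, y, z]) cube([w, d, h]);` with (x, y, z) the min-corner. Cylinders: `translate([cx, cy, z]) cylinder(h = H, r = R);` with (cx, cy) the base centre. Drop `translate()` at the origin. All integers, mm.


translate([671, 719, 0]) cylinder(h = 13, r = 287);


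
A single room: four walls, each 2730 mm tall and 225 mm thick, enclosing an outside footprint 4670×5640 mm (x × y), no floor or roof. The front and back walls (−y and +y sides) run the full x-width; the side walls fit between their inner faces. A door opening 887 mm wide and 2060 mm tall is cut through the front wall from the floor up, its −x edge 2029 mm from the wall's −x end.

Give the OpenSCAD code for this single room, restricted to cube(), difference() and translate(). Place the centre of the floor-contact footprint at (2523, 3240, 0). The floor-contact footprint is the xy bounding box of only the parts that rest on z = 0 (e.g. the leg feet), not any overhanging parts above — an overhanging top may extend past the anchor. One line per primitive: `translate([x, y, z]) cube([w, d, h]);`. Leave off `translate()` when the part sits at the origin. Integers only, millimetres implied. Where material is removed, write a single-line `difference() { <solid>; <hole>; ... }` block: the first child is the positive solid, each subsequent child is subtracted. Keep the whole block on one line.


difference() { translate([188, 420, 0]) cube([4670, 225, 2730]); translate([2217, 420, 0]) cube([887, 225, 2060]); }
translate([188, 5835, 0]) cube([4670, 225, 2730]);
translate([188, 645, 0]) cube([225, 5190, 2730]);
translate([4633, 645, 0]) cube([225, 5190, 2730]);


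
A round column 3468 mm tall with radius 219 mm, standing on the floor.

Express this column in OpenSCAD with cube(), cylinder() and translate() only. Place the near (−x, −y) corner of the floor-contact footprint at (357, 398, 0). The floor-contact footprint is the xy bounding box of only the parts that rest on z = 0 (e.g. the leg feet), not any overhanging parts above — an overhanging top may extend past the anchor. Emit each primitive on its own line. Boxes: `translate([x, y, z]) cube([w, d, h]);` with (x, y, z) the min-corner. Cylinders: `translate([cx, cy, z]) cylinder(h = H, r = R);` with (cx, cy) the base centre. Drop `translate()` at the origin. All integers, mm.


translate([576, 617, 0]) cylinder(h = 3468, r = 219);


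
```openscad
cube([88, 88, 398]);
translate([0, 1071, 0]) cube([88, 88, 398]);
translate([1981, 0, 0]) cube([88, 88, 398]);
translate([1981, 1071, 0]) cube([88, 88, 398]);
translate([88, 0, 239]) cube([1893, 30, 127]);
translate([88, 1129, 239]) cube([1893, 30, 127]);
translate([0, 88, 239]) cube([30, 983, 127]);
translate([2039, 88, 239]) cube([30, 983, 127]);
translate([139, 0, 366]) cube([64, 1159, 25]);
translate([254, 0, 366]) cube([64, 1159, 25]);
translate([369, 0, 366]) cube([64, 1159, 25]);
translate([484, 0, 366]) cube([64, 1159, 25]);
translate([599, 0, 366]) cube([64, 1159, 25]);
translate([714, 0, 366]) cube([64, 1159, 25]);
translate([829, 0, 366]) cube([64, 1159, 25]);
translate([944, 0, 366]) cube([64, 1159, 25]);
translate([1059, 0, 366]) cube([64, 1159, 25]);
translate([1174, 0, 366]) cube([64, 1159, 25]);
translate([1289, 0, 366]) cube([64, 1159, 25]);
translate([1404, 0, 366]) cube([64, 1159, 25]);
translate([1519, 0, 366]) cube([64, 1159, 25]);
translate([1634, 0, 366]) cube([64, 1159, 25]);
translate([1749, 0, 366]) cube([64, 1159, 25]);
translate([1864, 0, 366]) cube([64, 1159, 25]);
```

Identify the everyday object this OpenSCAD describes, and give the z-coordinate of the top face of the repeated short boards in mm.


A bed frame. The slat-top height is 391 mm.

Four posts, four rails, and a row of slats — a bed frame. Slats sit on the rails at z = 239 + 127 = 366; with slat thickness 25, the top is 391 mm.


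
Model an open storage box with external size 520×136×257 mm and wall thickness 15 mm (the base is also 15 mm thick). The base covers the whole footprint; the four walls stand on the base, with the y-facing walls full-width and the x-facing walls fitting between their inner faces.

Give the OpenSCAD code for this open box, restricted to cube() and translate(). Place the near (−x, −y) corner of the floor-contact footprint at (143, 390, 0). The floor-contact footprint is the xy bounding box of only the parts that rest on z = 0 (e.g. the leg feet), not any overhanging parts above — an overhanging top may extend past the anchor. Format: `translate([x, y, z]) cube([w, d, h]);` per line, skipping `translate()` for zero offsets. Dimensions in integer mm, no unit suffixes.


translate([143, 390, 0]) cube([520, 136, 15]);
translate([143, 390, 15]) cube([520, 15, 242]);
translate([143, 511, 15]) cube([520, 15, 242]);
translate([143, 405, 15]) cube([15, 106, 242]);
translate([648, 405, 15]) cube([15, 106, 242]);


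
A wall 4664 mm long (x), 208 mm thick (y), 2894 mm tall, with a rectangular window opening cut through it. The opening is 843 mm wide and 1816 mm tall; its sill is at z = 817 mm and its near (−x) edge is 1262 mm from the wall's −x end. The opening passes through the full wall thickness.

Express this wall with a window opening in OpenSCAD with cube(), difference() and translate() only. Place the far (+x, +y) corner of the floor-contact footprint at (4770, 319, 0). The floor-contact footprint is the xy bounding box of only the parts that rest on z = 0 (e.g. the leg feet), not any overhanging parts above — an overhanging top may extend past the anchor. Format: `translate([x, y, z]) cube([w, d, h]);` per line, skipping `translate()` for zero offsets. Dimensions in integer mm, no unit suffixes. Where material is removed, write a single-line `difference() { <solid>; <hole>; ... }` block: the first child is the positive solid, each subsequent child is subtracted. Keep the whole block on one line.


difference() { translate([106, 111, 0]) cube([4664, 208, 2894]); translate([1368, 111, 817]) cube([843, 208, 1816]); }


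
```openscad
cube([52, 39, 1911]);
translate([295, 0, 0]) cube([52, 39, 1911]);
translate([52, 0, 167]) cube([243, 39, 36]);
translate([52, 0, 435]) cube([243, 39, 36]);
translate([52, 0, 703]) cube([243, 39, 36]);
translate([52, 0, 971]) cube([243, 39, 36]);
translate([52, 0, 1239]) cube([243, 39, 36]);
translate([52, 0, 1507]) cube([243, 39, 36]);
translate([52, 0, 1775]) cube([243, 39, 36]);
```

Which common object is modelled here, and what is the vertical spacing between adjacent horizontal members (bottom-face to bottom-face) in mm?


A ladder. The rung spacing is 268 mm.

Two tall 52×39 posts with 7 short bars between them — a ladder. Adjacent rungs sit at z = 167 and z = 435, so the spacing is 435 − 167 = 268 mm.


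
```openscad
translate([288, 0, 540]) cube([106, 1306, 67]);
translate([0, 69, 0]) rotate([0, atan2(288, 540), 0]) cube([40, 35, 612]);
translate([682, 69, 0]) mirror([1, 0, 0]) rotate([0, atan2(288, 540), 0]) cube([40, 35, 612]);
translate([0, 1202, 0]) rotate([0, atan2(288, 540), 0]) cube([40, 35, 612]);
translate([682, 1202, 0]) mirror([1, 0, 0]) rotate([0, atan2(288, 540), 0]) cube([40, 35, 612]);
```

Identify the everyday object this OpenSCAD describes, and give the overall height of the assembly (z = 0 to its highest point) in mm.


A sawhorse. The overall height is 607 mm.

A beam across two mirrored pairs of raked legs — a sawhorse. The beam's underside is at z = 540 (matching the legs' vertical rise in atan2(288, 540)) and the beam is 67 mm tall, so its top is at 540 + 67 = 607 mm. The raked legs top out at the beam's underside, so that is the highest point.


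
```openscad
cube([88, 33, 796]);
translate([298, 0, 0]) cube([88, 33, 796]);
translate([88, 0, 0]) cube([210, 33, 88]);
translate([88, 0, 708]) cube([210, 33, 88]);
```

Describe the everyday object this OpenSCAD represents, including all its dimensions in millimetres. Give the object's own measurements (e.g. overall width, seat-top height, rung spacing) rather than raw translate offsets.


A rectangular picture frame lying in the x–z plane (depth along y). The opening is 210 mm wide (x) by 620 mm tall (z), surrounded by a border 88 mm wide on all four sides. The frame is 33 mm deep and is made of two full-height vertical stiles with two horizontal rails fitted between them.


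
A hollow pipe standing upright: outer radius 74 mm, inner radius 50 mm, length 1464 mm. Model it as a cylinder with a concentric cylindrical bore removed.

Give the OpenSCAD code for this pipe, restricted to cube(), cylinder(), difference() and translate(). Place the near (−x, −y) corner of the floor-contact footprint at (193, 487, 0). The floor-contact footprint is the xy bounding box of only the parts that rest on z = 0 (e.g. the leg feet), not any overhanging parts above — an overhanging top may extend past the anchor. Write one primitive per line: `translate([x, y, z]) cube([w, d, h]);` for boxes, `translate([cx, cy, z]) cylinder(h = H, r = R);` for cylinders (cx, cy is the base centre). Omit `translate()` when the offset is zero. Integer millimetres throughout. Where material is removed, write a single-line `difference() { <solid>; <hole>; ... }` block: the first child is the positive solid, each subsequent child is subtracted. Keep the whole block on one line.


difference() { translate([267, 561, 0]) cylinder(h = 1464, r = 74); translate([267, 561, 0]) cylinder(h = 1464, r = 50); }


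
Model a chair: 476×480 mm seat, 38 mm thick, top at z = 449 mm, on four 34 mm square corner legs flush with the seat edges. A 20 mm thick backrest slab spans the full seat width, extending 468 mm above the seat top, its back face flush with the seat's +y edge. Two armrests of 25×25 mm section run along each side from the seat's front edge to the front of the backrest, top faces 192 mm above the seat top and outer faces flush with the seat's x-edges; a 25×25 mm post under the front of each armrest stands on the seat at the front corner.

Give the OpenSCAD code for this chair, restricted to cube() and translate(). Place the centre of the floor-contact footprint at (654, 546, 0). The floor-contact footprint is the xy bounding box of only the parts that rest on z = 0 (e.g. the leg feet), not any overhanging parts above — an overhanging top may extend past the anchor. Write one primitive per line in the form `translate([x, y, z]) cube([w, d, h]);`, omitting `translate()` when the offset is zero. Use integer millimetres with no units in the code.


translate([416, 306, 411]) cube([476, 480, 38]);
translate([416, 306, 0]) cube([34, 34, 411]);
translate([858, 306, 0]) cube([34, 34, 411]);
translate([416, 752, 0]) cube([34, 34, 411]);
translate([858, 752, 0]) cube([34, 34, 411]);
translate([416, 766, 449]) cube([476, 20, 468]);
translate([416, 306, 616]) cube([25, 460, 25]);
translate([867, 306, 616]) cube([25, 460, 25]);
translate([416, 306, 449]) cube([25, 25, 167]);
translate([867, 306, 449]) cube([25, 25, 167]);


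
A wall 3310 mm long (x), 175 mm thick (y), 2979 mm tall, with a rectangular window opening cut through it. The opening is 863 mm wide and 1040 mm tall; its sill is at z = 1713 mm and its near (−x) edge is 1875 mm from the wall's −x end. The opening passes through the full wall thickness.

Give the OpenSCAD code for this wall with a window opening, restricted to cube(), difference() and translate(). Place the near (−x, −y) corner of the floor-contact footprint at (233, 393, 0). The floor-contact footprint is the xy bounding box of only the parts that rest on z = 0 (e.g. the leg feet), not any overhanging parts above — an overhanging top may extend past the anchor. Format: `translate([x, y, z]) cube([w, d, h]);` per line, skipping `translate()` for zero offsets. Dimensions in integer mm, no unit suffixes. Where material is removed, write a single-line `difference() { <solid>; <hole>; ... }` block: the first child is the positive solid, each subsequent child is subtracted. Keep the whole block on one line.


difference() { translate([233, 393, 0]) cube([3310, 175, 2979]); translate([2108, 393, 1713]) cube([863, 175, 1040]); }


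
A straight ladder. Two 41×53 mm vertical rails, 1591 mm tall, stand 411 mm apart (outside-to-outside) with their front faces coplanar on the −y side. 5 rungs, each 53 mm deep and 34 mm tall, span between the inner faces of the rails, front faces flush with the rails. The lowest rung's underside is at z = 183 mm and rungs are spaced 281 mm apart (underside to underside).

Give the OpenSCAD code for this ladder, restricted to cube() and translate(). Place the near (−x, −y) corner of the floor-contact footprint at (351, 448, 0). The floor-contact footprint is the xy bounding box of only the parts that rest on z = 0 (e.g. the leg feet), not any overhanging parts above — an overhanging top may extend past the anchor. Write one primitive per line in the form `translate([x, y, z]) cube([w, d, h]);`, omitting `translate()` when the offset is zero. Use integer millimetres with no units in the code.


// rung span = 411 - 2*41 = 329
// rung[k] z = 183 + k*281
translate([351, 448, 0]) cube([41, 53, 1591]);
translate([721, 448, 0]) cube([41, 53, 1591]);
translate([392, 448, 183]) cube([329, 53, 34]);
translate([392, 448, 464]) cube([329, 53, 34]);
translate([392, 448, 745]) cube([329, 53, 34]);
translate([392, 448, 1026]) cube([329, 53, 34]);
translate([392, 448, 1307]) cube([329, 53, 34]);


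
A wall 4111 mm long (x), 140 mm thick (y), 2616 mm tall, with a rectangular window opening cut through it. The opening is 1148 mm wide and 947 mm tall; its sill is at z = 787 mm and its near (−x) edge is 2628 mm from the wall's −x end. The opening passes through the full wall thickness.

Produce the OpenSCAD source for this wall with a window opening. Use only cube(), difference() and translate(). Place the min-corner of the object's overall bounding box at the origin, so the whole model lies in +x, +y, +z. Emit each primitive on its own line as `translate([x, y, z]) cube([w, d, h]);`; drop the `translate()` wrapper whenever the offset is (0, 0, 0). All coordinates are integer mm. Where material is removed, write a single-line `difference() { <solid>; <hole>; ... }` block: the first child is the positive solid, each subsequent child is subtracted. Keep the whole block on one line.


difference() { cube([4111, 140, 2616]); translate([2628, 0, 787]) cube([1148, 140, 947]); }


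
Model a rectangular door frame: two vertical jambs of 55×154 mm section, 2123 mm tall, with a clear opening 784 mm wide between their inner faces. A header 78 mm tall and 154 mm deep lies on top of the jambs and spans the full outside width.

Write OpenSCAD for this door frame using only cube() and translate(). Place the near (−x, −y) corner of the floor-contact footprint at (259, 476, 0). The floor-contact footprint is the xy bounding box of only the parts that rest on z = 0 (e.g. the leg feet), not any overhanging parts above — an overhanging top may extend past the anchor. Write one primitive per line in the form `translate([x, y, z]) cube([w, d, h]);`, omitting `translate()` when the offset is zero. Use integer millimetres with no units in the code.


translate([259, 476, 0]) cube([55, 154, 2123]);
translate([1098, 476, 0]) cube([55, 154, 2123]);
translate([259, 476, 2123]) cube([894, 154, 78]);


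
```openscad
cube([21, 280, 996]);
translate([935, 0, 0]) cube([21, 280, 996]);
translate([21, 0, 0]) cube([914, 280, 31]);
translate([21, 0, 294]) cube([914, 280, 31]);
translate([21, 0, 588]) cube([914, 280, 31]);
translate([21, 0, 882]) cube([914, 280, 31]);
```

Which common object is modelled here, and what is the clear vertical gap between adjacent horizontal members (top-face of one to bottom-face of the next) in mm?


A bookshelf. The clear shelf gap is 263 mm.

Two tall side panels with 4 horizontal boards between them — a bookshelf. The first two shelf undersides are at z = 0 and z = 294; with shelf thickness 31, the clear gap is 294 − 0 − 31 = 263 mm.


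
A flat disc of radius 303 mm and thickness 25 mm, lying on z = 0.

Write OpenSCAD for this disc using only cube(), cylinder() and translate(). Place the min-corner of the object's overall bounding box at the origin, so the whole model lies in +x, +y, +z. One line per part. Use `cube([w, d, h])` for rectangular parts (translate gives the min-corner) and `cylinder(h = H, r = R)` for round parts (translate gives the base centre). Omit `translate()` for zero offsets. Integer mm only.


translate([303, 303, 0]) cylinder(h = 25, r = 303);


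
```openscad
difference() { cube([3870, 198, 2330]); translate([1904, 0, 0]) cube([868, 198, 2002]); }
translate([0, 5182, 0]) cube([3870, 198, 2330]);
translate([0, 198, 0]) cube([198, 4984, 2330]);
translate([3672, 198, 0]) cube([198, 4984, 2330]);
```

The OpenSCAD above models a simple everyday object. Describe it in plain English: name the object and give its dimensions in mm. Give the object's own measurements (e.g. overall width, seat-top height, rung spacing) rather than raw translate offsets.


A single room: four walls, each 2330 mm tall and 198 mm thick, enclosing an outside footprint 3870×5380 mm (x × y), no floor or roof. The front and back walls (−y and +y sides) run the full x-width; the side walls fit between their inner faces. A door opening 868 mm wide and 2002 mm tall is cut through the front wall from the floor up, its −x edge 1904 mm from the wall's −x end.


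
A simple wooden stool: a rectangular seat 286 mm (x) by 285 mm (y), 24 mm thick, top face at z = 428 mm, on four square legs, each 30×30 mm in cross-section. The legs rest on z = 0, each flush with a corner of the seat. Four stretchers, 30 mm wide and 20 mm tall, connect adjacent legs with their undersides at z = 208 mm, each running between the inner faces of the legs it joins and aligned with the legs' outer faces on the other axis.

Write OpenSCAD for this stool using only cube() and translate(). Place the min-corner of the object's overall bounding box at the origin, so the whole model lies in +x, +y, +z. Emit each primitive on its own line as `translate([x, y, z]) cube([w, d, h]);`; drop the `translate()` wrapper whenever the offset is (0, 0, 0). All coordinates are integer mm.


translate([0, 0, 404]) cube([286, 285, 24]);
cube([30, 30, 404]);
translate([256, 0, 0]) cube([30, 30, 404]);
translate([0, 255, 0]) cube([30, 30, 404]);
translate([256, 255, 0]) cube([30, 30, 404]);
translate([30, 0, 208]) cube([226, 30, 20]);
translate([30, 255, 208]) cube([226, 30, 20]);
translate([0, 30, 208]) cube([30, 225, 20]);
translate([256, 30, 208]) cube([30, 225, 20]);


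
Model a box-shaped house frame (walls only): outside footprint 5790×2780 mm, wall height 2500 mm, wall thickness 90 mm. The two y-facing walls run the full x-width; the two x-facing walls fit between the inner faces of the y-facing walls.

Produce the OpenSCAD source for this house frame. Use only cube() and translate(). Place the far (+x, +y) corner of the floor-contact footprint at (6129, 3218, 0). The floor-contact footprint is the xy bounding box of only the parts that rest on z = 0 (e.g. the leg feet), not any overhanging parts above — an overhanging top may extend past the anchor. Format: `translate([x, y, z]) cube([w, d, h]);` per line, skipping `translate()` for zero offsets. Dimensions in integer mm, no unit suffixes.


translate([339, 438, 0]) cube([5790, 90, 2500]);
translate([339, 3128, 0]) cube([5790, 90, 2500]);
translate([339, 528, 0]) cube([90, 2600, 2500]);
translate([6039, 528, 0]) cube([90, 2600, 2500]);


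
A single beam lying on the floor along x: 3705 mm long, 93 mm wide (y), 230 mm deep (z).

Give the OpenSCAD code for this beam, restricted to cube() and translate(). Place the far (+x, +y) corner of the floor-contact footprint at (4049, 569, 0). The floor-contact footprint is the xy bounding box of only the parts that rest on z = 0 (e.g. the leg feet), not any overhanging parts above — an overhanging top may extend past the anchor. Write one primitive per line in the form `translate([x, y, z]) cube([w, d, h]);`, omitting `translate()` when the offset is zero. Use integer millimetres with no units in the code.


translate([344, 476, 0]) cube([3705, 93, 230]);


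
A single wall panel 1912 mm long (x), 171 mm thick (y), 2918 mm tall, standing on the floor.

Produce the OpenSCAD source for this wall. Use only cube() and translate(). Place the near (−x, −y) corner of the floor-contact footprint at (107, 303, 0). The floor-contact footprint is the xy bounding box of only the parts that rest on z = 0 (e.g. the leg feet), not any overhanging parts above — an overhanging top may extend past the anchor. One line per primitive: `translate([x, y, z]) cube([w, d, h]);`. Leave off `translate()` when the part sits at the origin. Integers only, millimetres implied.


translate([107, 303, 0]) cube([1912, 171, 2918]);


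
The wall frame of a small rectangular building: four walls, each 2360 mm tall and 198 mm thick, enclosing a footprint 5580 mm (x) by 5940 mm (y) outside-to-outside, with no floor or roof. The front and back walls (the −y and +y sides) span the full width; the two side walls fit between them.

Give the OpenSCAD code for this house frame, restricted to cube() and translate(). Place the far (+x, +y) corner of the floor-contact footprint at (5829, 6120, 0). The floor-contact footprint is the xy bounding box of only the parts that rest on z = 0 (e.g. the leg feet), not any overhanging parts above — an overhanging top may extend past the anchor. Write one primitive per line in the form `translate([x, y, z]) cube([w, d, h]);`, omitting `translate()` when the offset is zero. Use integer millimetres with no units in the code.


translate([249, 180, 0]) cube([5580, 198, 2360]);
translate([249, 5922, 0]) cube([5580, 198, 2360]);
translate([249, 378, 0]) cube([198, 5544, 2360]);
translate([5631, 378, 0]) cube([198, 5544, 2360]);


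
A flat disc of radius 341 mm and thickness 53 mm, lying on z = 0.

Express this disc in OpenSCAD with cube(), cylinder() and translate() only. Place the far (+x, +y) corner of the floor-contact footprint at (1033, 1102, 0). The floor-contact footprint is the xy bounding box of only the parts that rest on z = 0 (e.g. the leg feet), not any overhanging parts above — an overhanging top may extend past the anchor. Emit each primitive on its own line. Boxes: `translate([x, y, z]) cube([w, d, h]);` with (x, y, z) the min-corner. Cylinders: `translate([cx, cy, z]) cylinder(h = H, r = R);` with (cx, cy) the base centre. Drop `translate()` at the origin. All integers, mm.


translate([692, 761, 0]) cylinder(h = 53, r = 341);


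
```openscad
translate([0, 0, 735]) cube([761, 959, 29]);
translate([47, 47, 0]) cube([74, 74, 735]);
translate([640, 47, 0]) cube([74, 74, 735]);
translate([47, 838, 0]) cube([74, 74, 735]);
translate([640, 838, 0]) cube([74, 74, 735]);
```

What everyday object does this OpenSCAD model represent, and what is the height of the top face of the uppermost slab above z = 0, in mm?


A table. The table height is 764 mm.

A 761×959×29 slab sits at z = 735 on four 74 mm square posts — a table. The top surface is at 735 + 29 = 764 mm.


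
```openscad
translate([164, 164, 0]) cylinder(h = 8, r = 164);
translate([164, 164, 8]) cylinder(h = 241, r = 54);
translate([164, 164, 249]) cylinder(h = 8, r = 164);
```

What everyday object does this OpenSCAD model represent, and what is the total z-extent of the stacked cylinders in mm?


A spool. The overall height is 257 mm.

Three coaxial cylinders, large–small–large — a spool. Two 8 mm flanges and a 241 mm core give 8 + 241 + 8 = 257 mm.


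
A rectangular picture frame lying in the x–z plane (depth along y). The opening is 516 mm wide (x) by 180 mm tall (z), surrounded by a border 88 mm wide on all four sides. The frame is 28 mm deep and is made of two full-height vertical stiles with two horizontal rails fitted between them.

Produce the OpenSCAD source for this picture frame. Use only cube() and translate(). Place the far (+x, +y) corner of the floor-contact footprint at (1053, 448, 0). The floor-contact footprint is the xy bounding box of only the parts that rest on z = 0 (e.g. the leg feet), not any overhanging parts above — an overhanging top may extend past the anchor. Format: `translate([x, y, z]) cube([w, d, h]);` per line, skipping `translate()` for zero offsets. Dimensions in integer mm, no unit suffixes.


translate([361, 420, 0]) cube([88, 28, 356]);
translate([965, 420, 0]) cube([88, 28, 356]);
translate([449, 420, 0]) cube([516, 28, 88]);
translate([449, 420, 268]) cube([516, 28, 88]);


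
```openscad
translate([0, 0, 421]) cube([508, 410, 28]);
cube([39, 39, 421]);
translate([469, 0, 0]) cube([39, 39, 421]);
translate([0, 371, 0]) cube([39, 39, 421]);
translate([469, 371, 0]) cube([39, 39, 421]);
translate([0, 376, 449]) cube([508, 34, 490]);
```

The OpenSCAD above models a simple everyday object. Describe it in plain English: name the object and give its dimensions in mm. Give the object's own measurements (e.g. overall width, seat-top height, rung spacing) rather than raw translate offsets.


A chair. The seat is a 508×410×28 mm slab with its top at z = 449 mm, on four 39×39 mm corner legs (flush with the seat edges, standing on z = 0). A flat backrest 34 mm thick, 490 mm tall, spans the full seat width and rises from the seat top along its +y edge, rear face flush with the rear of the seat.
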